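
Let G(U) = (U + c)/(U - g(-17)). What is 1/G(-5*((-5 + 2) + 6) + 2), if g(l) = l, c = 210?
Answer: 4/197 ≈ 0.020305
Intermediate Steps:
G(U) = (210 + U)/(17 + U) (G(U) = (U + 210)/(U - 1*(-17)) = (210 + U)/(U + 17) = (210 + U)/(17 + U))
1/G(-5*((-5 + 2) + 6) + 2) = 1/((210 + (-5*((-5 + 2) + 6) + 2))/(17 + (-5*((-5 + 2) + 6) + 2))) = 1/((210 + (-5*(-3 + 6) + 2))/(17 + (-5*(-3 + 6) + 2))) = 1/((210 + (-5*3 + 2))/(17 + (-5*3 + 2))) = 1/((210 + (-15 + 2))/(17 + (-15 + 2))) = 1/((210 - 13)/(17 - 13)) = 1/(197/4) = 4/197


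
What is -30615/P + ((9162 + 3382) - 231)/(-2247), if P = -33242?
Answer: -48645263/10670682 ≈ -4.5588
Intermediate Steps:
-30615/P + ((9162 + 3382) - 231)/(-2247) = -30615/(-33242) + ((9162 + 3382) - 231)/(-2247) = -30615*(-1/33242) + (12544 - 231)*(-1/2247) = 30615/33242 + 12313*(-1/2247) = 30615/33242 - 1759/321 = -48645263/10670682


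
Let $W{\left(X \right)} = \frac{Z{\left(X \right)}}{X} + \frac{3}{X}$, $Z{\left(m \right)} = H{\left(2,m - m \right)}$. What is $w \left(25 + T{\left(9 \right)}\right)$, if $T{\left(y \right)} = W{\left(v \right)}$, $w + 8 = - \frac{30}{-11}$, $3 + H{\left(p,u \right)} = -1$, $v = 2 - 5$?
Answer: $- \frac{4408}{33} \approx -133.58$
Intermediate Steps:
$v = -3$ ($v = 2 - 5 = -3$)
$H{\left(p,u \right)} = -4$ ($H{\left(p,u \right)} = -3 - 1 = -4$)
$Z{\left(m \right)} = -4$
$w = - \frac{58}{11}$ ($w = -8 - \frac{30}{-11} = -8 - - \frac{30}{11} = -8 + \frac{30}{11} = - \frac{58}{11} \approx -5.2727$)
$W{\left(X \right)} = - \frac{1}{X}$ ($W{\left(X \right)} = - \frac{4}{X} + \frac{3}{X} = - \frac{1}{X}$)
$T{\left(y \right)} = \frac{1}{3}$ ($T{\left(y \right)} = - \frac{1}{-3} = \left(-1\right) \left(- \frac{1}{3}\right) = \frac{1}{3}$)
$w \left(25 + T{\left(9 \right)}\right) = - \frac{58 \left(25 + \frac{1}{3}\right)}{11} = \left(- \frac{58}{11}\right) \frac{76}{3} = - \frac{4408}{33}$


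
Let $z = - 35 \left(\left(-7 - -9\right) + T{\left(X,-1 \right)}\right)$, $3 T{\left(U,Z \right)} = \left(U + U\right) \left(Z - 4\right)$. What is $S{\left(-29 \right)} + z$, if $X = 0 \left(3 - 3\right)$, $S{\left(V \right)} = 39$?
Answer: $-31$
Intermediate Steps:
$X = 0$ ($X = 0 \cdot 0 = 0$)
$T{\left(U,Z \right)} = \frac{2 U \left(-4 + Z\right)}{3}$ ($T{\left(U,Z \right)} = \frac{\left(U + U\right) \left(Z - 4\right)}{3} = \frac{2 U \left(-4 + Z\right)}{3}$)
$z = -70$ ($z = - 35 \left(\left(-7 - -9\right) + \frac{2}{3} \cdot 0 \left(-4 - 1\right)\right) = - 35 \left(\left(-7 + 9\right) + \frac{2}{3} \cdot 0 \left(-5\right)\right) = - 35 \left(2 + 0\right) = \left(-35\right) 2 = -70$)
$S{\left(-29 \right)} + z = 39 - 70 = -31$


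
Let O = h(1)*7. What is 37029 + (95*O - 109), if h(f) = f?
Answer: 37585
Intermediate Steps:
O = 7 (O = 1*7 = 7)
37029 + (95*O - 109) = 37029 + (95*7 - 109) = 37029 + (665 - 109) = 37029 + 556 = 37585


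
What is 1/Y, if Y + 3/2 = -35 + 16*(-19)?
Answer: -2/681 ≈ -0.0029369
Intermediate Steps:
Y = -681/2 (Y = -3/2 + (-35 + 16*(-19)) = -3/2 + (-35 - 304) = -3/2 - 339 = -681/2 ≈ -340.50)
1/Y = 1/(-681/2) = -2/681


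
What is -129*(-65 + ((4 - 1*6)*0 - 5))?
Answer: 9030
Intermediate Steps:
-129*(-65 + ((4 - 1*6)*0 - 5)) = -129*(-65 + ((4 - 6)*0 - 5)) = -129*(-65 + (-2*0 - 5)) = -129*(-65 + (0 - 5)) = -129*(-65 - 5) = -129*(-70) = 9030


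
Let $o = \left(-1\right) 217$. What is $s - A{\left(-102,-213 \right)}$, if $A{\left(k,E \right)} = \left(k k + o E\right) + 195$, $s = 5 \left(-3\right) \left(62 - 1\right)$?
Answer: $-57735$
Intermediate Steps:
$s = -915$ ($s = - 15 \left(62 - 1\right) = \left(-15\right) 61 = -915$)
$o = -217$
$A{\left(k,E \right)} = 195 + k^{2} - 217 E$ ($A{\left(k,E \right)} = \left(k k - 217 E\right) + 195 = \left(k^{2} - 217 E\right) + 195 = 195 + k^{2} - 217 E$)
$s - A{\left(-102,-213 \right)} = -915 - \left(195 + \left(-102\right)^{2} - -46221\right) = -915 - \left(195 + 10404 + 46221\right) = -915 - 56820 = -57735$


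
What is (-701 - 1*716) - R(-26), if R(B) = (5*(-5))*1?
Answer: -1392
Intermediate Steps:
R(B) = -25 (R(B) = -25*1 = -25)
(-701 - 1*716) - R(-26) = (-701 - 1*716) - 1*(-25) = (-701 - 716) + 25 = -1417 + 25 = -1392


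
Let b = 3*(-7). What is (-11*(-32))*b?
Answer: -7392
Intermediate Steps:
b = -21
(-11*(-32))*b = -11*(-32)*(-21) = 352*(-21) = -7392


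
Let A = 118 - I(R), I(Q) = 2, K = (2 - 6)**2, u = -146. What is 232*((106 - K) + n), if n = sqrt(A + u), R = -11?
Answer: 20880 + 232*I*sqrt(30) ≈ 20880.0 + 1270.7*I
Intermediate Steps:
K = 16 (K = (-4)**2 = 16)
A = 116 (A = 118 - 1*2 = 118 - 2 = 116)
n = I*sqrt(30) (n = sqrt(116 - 146) = sqrt(-30) = I*sqrt(30) ≈ 5.4772*I)
232*((106 - K) + n) = 232*((106 - 1*16) + I*sqrt(30)) = 232*((106 - 16) + I*sqrt(30)) = 232*(90 + I*sqrt(30)) = 20880 + 232*I*sqrt(30)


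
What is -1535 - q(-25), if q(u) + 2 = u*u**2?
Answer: 14092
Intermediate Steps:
q(u) = -2 + u**3 (q(u) = -2 + u*u**2 = -2 + u**3)
-1535 - q(-25) = -1535 - (-2 + (-25)**3) = -1535 - (-2 - 15625) = -1535 - 1*(-15627) = -1535 + 15627 = 14092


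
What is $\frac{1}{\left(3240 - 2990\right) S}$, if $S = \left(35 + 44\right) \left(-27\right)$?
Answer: $- \frac{1}{533250} \approx -1.8753 \cdot 10^{-6}$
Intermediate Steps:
$S = -2133$ ($S = 79 \left(-27\right) = -2133$)
$\frac{1}{\left(3240 - 2990\right) S} = \frac{1}{\left(3240 - 2990\right) \left(-2133\right)} = \frac{1}{250} \left(- \frac{1}{2133}\right) = - \frac{1}{533250}$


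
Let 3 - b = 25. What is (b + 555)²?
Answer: 284089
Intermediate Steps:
b = -22 (b = 3 - 1*25 = 3 - 25 = -22)
(b + 555)² = (-22 + 555)² = 533² = 284089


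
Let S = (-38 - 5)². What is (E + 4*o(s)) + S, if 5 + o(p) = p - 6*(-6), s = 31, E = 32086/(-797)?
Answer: 1639223/797 ≈ 2056.7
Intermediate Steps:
E = -32086/797 (E = 32086*(-1/797) = -32086/797 ≈ -40.258)
S = 1849 (S = (-43)² = 1849)
o(p) = 31 + p (o(p) = -5 + (p - 6*(-6)) = -5 + (p - 1*(-36)) = -5 + (p + 36) = -5 + (36 + p) = 31 + p)
(E + 4*o(s)) + S = (-32086/797 + 4*(31 + 31)) + 1849 = (-32086/797 + 4*62) + 1849 = (-32086/797 + 248) + 1849 = 165570/797 + 1849 = 1639223/797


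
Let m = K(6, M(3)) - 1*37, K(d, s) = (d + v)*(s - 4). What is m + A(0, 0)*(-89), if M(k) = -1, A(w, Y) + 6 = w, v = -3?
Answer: 482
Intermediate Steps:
A(w, Y) = -6 + w
K(d, s) = (-4 + s)*(-3 + d) (K(d, s) = (d - 3)*(s - 4) = (-3 + d)*(-4 + s) = (-4 + s)*(-3 + d))
m = -52 (m = (12 - 4*6 - 3*(-1) + 6*(-1)) - 1*37 = (12 - 24 + 3 - 6) - 37 = -15 - 37 = -52)
m + A(0, 0)*(-89) = -52 + (-6 + 0)*(-89) = -52 - 6*(-89) = -52 + 534 = 482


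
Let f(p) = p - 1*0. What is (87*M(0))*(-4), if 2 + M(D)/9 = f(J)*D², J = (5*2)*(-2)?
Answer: 6264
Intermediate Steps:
J = -20 (J = 10*(-2) = -20)
f(p) = p (f(p) = p + 0 = p)
M(D) = -18 - 180*D² (M(D) = -18 + 9*(-20*D²) = -18 - 180*D²)
(87*M(0))*(-4) = (87*(-18 - 180*0²))*(-4) = (87*(-18 - 180*0))*(-4) = (87*(-18 + 0))*(-4) = (87*(-18))*(-4) = -1566*(-4) = 6264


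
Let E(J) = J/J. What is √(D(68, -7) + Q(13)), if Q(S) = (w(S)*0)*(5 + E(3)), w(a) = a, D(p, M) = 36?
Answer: 6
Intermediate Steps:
E(J) = 1
Q(S) = 0 (Q(S) = (S*0)*(5 + 1) = 0*6 = 0)
√(D(68, -7) + Q(13)) = √(36 + 0) = √36 = 6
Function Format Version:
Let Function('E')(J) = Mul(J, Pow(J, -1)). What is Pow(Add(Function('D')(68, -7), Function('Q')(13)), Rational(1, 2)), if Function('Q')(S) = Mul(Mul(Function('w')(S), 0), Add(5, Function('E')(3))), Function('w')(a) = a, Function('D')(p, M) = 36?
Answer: 6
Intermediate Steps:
Function('E')(J) = 1
Function('Q')(S) = 0 (Function('Q')(S) = Mul(Mul(S, 0), Add(5, 1)) = Mul(0, 6) = 0)
Pow(Add(Function('D')(68, -7), Function('Q')(13)), Rational(1, 2)) = Pow(Add(36, 0), Rational(1, 2)) = Pow(36, Rational(1, 2)) = 6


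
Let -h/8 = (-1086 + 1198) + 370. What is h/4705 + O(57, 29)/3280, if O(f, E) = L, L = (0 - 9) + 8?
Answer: -2530477/3086480 ≈ -0.81986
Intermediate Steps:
h = -3856 (h = -8*((-1086 + 1198) + 370) = -8*(112 + 370) = -8*482 = -3856)
L = -1 (L = -9 + 8 = -1)
O(f, E) = -1
h/4705 + O(57, 29)/3280 = -3856/4705 - 1/3280 = -2530477/3086480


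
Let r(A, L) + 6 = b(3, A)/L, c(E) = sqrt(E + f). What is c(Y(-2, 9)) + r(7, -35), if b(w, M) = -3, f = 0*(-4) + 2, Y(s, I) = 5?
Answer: -207/35 + sqrt(7) ≈ -3.2685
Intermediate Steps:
f = 2 (f = 0 + 2 = 2)
c(E) = sqrt(2 + E) (c(E) = sqrt(E + 2) = sqrt(2 + E))
r(A, L) = -6 - 3/L
c(Y(-2, 9)) + r(7, -35) = sqrt(2 + 5) + (-6 - 3/(-35)) = sqrt(7) + (-6 - 3*(-1/35)) = sqrt(7) + (-6 + 3/35) = sqrt(7) - 207/35 = -207/35 + sqrt(7)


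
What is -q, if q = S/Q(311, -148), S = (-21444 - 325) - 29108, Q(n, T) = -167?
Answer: -50877/167 ≈ -304.65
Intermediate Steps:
S = -50877 (S = -21769 - 29108 = -50877)
q = 50877/167 (q = -50877/(-167) = -50877*(-1/167) = 50877/167 ≈ 304.65)
-q = -1*50877/167 = -50877/167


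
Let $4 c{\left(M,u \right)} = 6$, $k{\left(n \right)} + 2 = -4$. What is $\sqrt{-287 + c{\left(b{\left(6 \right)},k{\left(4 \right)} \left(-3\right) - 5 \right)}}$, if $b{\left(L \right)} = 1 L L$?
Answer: $\frac{i \sqrt{1142}}{2} \approx 16.897 i$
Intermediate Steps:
$k{\left(n \right)} = -6$ ($k{\left(n \right)} = -2 - 4 = -6$)
$b{\left(L \right)} = L^{2}$ ($b{\left(L \right)} = L L = L^{2}$)
$c{\left(M,u \right)} = \frac{3}{2}$ ($c{\left(M,u \right)} = \frac{1}{4} \cdot 6 = \frac{3}{2}$)
$\sqrt{-287 + c{\left(b{\left(6 \right)},k{\left(4 \right)} \left(-3\right) - 5 \right)}} = \sqrt{-287 + \frac{3}{2}} = \sqrt{- \frac{571}{2}} = \frac{i \sqrt{1142}}{2}$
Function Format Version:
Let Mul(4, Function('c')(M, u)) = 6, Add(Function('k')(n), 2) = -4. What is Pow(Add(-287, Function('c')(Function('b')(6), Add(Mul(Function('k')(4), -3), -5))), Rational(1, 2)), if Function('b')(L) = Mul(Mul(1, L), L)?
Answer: Mul(Rational(1, 2), I, Pow(1142, Rational(1, 2))) ≈ Mul(16.897, I)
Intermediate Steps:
Function('k')(n) = -6 (Function('k')(n) = Add(-2, -4) = -6)
Function('b')(L) = Pow(L, 2) (Function('b')(L) = Mul(L, L) = Pow(L, 2))
Function('c')(M, u) = Rational(3, 2) (Function('c')(M, u) = Mul(Rational(1, 4), 6) = Rational(3, 2))
Pow(Add(-287, Function('c')(Function('b')(6), Add(Mul(Function('k')(4), -3), -5))), Rational(1, 2)) = Pow(Add(-287, Rational(3, 2)), Rational(1, 2)) = Pow(Rational(-571, 2), Rational(1, 2)) = Mul(Rational(1, 2), I, Pow(1142, Rational(1, 2)))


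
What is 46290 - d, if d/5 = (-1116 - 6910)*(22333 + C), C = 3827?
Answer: 1049847090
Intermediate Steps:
d = -1049800800 (d = 5*((-1116 - 6910)*(22333 + 3827)) = 5*(-8026*26160) = 5*(-209960160) = -1049800800)
46290 - d = 46290 - 1*(-1049800800) = 46290 + 1049800800 = 1049847090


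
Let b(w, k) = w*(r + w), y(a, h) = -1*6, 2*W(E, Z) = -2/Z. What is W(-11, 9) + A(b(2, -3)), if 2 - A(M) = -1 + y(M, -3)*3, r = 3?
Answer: 188/9 ≈ 20.889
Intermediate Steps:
W(E, Z) = -1/Z (W(E, Z) = (-2/Z)/2 = -1/Z)
y(a, h) = -6
b(w, k) = w*(3 + w)
A(M) = 21 (A(M) = 2 - (-1 - 6*3) = 2 - (-1 - 18) = 2 - 1*(-19) = 2 + 19 = 21)
W(-11, 9) + A(b(2, -3)) = -1/9 + 21 = -1*⅑ + 21 = -⅑ + 21 = 188/9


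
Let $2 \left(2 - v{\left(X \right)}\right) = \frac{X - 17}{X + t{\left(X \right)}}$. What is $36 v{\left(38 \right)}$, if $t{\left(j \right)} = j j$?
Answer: $\frac{17721}{247} \approx 71.745$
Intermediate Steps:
$t{\left(j \right)} = j^{2}$
$v{\left(X \right)} = 2 - \frac{-17 + X}{2 \left(X + X^{2}\right)}$ ($v{\left(X \right)} = 2 - \frac{\left(X - 17\right) \frac{1}{X + X^{2}}}{2} = 2 - \frac{\left(-17 + X\right) \frac{1}{X + X^{2}}}{2} = 2 - \frac{\frac{1}{X + X^{2}} \left(-17 + X\right)}{2} = 2 - \frac{-17 + X}{2 \left(X + X^{2}\right)}$)
$36 v{\left(38 \right)} = 36 \frac{17 + 3 \cdot 38 + 4 \cdot 38^{2}}{2 \cdot 38 \left(1 + 38\right)} = 36 \cdot \frac{1}{2} \cdot \frac{1}{38} \cdot \frac{1}{39} \left(17 + 114 + 4 \cdot 1444\right) = 36 \cdot \frac{1}{2} \cdot \frac{1}{38} \cdot \frac{1}{39} \left(17 + 114 + 5776\right) = 36 \cdot \frac{1}{2} \cdot \frac{1}{38} \cdot \frac{1}{39} \cdot 5907 = 36 \cdot \frac{1969}{988} = \frac{17721}{247}$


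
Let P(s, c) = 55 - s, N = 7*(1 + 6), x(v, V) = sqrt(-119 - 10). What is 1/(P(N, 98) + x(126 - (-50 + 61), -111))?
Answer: 2/55 - I*sqrt(129)/165 ≈ 0.036364 - 0.068835*I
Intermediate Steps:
x(v, V) = I*sqrt(129) (x(v, V) = sqrt(-129) = I*sqrt(129))
N = 49 (N = 7*7 = 49)
1/(P(N, 98) + x(126 - (-50 + 61), -111)) = 1/((55 - 1*49) + I*sqrt(129)) = 1/((55 - 49) + I*sqrt(129)) = 1/(6 + I*sqrt(129))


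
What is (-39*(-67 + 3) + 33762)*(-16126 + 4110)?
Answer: -435676128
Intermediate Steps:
(-39*(-67 + 3) + 33762)*(-16126 + 4110) = (-39*(-64) + 33762)*(-12016) = (2496 + 33762)*(-12016) = 36258*(-12016) = -435676128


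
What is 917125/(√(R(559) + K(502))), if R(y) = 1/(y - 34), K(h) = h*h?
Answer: 4585625*√2778344121/132302101 ≈ 1826.9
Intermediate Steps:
K(h) = h²
R(y) = 1/(-34 + y)
917125/(√(R(559) + K(502))) = 917125/(√(1/(-34 + 559) + 502²)) = 917125/(√(1/525 + 252004)) = 917125/(√(132302101/525)) = 917125/((√2778344121/105)) = 917125*(5*√2778344121/132302101) = 4585625*√2778344121/132302101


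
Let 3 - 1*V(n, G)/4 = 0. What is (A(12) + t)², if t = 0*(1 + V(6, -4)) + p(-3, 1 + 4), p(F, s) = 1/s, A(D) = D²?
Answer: 519841/25 ≈ 20794.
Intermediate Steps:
V(n, G) = 12 (V(n, G) = 12 - 4*0 = 12 + 0 = 12)
t = ⅕ (t = 0*(1 + 12) + 1/(1 + 4) = 0*13 + 1/5 = 0 + ⅕ = ⅕ ≈ 0.20000)
(A(12) + t)² = (12² + ⅕)² = (144 + ⅕)² = (721/5)² = 519841/25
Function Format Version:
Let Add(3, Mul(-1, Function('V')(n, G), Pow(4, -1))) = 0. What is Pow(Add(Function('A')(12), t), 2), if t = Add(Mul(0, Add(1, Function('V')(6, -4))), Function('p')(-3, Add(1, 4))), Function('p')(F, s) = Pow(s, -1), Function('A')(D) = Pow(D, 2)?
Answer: Rational(519841, 25) ≈ 20794.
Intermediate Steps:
Function('V')(n, G) = 12 (Function('V')(n, G) = Add(12, Mul(-4, 0)) = Add(12, 0) = 12)
t = Rational(1, 5) (t = Add(Mul(0, Add(1, 12)), Pow(Add(1, 4), -1)) = Add(Mul(0, 13), Pow(5, -1)) = Add(0, Rational(1, 5)) = Rational(1, 5) ≈ 0.20000)
Pow(Add(Function('A')(12), t), 2) = Pow(Add(Pow(12, 2), Rational(1, 5)), 2) = Pow(Add(144, Rational(1, 5)), 2) = Pow(Rational(721, 5), 2) = Rational(519841, 25)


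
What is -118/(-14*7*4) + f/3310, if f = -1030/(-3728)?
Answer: 18206075/60464432 ≈ 0.30110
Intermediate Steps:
f = 515/1864 (f = -1030*(-1/3728) = 515/1864 ≈ 0.27629)
-118/(-14*7*4) + f/3310 = -118/(-14*7*4) + (515/1864)/3310 = -118/((-98*4)) + (515/1864)*(1/3310) = -118/(-392) + 103/1233968 = -118*(-1/392) + 103/1233968 = 59/196 + 103/1233968 = 18206075/60464432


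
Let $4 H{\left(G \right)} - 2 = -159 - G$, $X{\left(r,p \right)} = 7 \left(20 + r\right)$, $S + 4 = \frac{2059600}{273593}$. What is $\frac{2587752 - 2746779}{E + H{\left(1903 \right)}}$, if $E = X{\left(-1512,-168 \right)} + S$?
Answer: $\frac{43508674011}{2997340459} \approx 14.516$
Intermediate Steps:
$S = \frac{965228}{273593}$ ($S = -4 + \frac{2059600}{273593} = \frac{965228}{273593} \approx 3.528$)
$X{\left(r,p \right)} = 140 + 7 r$
$H{\left(G \right)} = - \frac{157}{4} - \frac{G}{4}$ ($H{\left(G \right)} = \frac{1}{2} + \frac{-159 - G}{4} = \frac{1}{2} - \left(\frac{159}{4} + \frac{G}{4}\right) = - \frac{157}{4} - \frac{G}{4}$)
$E = - \frac{2856440064}{273593}$ ($E = \left(140 + 7 \left(-1512\right)\right) + \frac{965228}{273593} = \left(140 - 10584\right) + \frac{965228}{273593} = -10444 + \frac{965228}{273593} = - \frac{2856440064}{273593} \approx -10440.0$)
$\frac{2587752 - 2746779}{E + H{\left(1903 \right)}} = \frac{2587752 - 2746779}{- \frac{2856440064}{273593} - 515} = - \frac{159027}{- \frac{2856440064}{273593} - 515} = - \frac{159027}{- \frac{2997340459}{273593}} = \left(-159027\right) \left(- \frac{273593}{2997340459}\right) = \frac{43508674011}{2997340459}$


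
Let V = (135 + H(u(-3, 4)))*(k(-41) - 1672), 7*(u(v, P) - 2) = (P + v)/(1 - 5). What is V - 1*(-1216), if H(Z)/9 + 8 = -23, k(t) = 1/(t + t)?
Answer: 9921416/41 ≈ 2.4199e+5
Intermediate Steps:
k(t) = 1/(2*t)
u(v, P) = 2 - P/28 - v/28 (u(v, P) = 2 + ((P + v)/(1 - 5))/7 = 2 + ((P + v)/(-4))/7 = 2 + ((P + v)*(-1/4))/7 = 2 + (-P/4 - v/4)/7 = 2 + (-P/28 - v/28) = 2 - P/28 - v/28)
H(Z) = -279 (H(Z) = -72 + 9*(-23) = -72 - 207 = -279)
V = 9871560/41 (V = (135 - 279)*((1/2)/(-41) - 1672) = -144*((1/2)*(-1/41) - 1672) = -144*(-1/82 - 1672) = -144*(-137105/82) = 9871560/41 ≈ 2.4077e+5)
V - 1*(-1216) = 9871560/41 - 1*(-1216) = 9871560/41 + 1216 = 9921416/41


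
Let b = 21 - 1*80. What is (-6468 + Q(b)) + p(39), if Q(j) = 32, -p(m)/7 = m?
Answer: -6709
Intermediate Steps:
p(m) = -7*m
b = -59 (b = 21 - 80 = -59)
(-6468 + Q(b)) + p(39) = (-6468 + 32) - 7*39 = -6436 - 273 = -6709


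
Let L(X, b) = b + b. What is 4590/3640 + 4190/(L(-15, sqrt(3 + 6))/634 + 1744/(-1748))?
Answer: -211216052081/49831964 ≈ -4238.6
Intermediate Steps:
L(X, b) = 2*b
4590/3640 + 4190/(L(-15, sqrt(3 + 6))/634 + 1744/(-1748)) = 4590/3640 + 4190/((2*sqrt(3 + 6))/634 + 1744/(-1748)) = 4590*(1/3640) + 4190/((2*sqrt(9))*(1/634) + 1744*(-1/1748)) = 459/364 + 4190/((2*3)*(1/634) - 436/437) = 459/364 + 4190/(6*(1/634) - 436/437) = 459/364 + 4190/(3/317 - 436/437) = 459/364 + 4190/(-136901/138529) = 459/364 + 4190*(-138529/136901) = 459/364 - 580436510/136901 = -211216052081/49831964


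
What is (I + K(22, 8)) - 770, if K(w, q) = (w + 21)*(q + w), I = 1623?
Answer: 2143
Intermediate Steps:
K(w, q) = (21 + w)*(q + w)
(I + K(22, 8)) - 770 = (1623 + (22² + 21*8 + 21*22 + 8*22)) - 770 = (1623 + (484 + 168 + 462 + 176)) - 770 = (1623 + 1290) - 770 = 2913 - 770 = 2143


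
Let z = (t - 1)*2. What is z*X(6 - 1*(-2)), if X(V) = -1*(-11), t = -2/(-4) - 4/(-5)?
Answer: 33/5 ≈ 6.6000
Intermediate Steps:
t = 13/10 (t = -2*(-1/4) - 4*(-1/5) = 1/2 + 4/5 = 13/10 ≈ 1.3000)
X(V) = 11
z = 3/5 (z = (13/10 - 1)*2 = (3/10)*2 = 3/5 ≈ 0.60000)
z*X(6 - 1*(-2)) = (3/5)*11 = 33/5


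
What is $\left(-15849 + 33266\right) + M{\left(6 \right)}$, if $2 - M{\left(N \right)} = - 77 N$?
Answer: $17881$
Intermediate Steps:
$M{\left(N \right)} = 2 + 77 N$ ($M{\left(N \right)} = 2 - - 77 N = 2 + 77 N$)
$\left(-15849 + 33266\right) + M{\left(6 \right)} = \left(-15849 + 33266\right) + \left(2 + 77 \cdot 6\right) = 17417 + \left(2 + 462\right) = 17417 + 464 = 17881$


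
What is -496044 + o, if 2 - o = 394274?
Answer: -890316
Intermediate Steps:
o = -394272 (o = 2 - 1*394274 = 2 - 394274 = -394272)
-496044 + o = -496044 - 394272 = -890316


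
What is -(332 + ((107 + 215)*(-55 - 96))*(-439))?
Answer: -21345390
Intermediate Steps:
-(332 + ((107 + 215)*(-55 - 96))*(-439)) = -(332 + (322*(-151))*(-439)) = -(332 - 48622*(-439)) = -(332 + 21345058) = -1*21345390 = -21345390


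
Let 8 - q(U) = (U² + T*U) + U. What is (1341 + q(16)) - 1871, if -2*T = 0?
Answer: -794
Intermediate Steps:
T = 0 (T = -½*0 = 0)
q(U) = 8 - U - U² (q(U) = 8 - ((U² + 0*U) + U) = 8 - ((U² + 0) + U) = 8 - (U² + U) = 8 - (U + U²) = 8 + (-U - U²) = 8 - U - U²)
(1341 + q(16)) - 1871 = (1341 + (8 - 1*16 - 1*16²)) - 1871 = (1341 + (8 - 16 - 1*256)) - 1871 = (1341 + (8 - 16 - 256)) - 1871 = (1341 - 264) - 1871 = 1077 - 1871 = -794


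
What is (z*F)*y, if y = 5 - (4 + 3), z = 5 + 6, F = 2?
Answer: -44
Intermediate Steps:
z = 11
y = -2 (y = 5 - 1*7 = 5 - 7 = -2)
(z*F)*y = (11*2)*(-2) = 22*(-2) = -44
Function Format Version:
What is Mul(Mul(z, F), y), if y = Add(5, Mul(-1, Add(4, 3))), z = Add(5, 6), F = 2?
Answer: -44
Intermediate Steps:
z = 11
y = -2 (y = Add(5, Mul(-1, 7)) = Add(5, -7) = -2)
Mul(Mul(z, F), y) = Mul(Mul(11, 2), -2) = Mul(22, -2) = -44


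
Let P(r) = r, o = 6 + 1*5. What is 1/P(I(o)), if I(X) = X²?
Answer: 1/121 ≈ 0.0082645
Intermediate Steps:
o = 11 (o = 6 + 5 = 11)
1/P(I(o)) = 1/(11²) = 1/121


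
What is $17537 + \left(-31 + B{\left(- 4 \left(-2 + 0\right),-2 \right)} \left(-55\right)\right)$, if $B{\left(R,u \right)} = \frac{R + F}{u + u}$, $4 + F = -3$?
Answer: $\frac{70079}{4} \approx 17520.0$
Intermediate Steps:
$F = -7$ ($F = -4 - 3 = -7$)
$B{\left(R,u \right)} = \frac{-7 + R}{2 u}$ ($B{\left(R,u \right)} = \frac{R - 7}{u + u} = \frac{-7 + R}{2 u}$)
$17537 + \left(-31 + B{\left(- 4 \left(-2 + 0\right),-2 \right)} \left(-55\right)\right) = 17537 - \left(31 - \frac{-7 - 4 \left(-2 + 0\right)}{2 \left(-2\right)} \left(-55\right)\right) = 17537 - \left(31 - \frac{1}{2} \left(- \frac{1}{2}\right) \left(-7 - -8\right) \left(-55\right)\right) = 17537 - \left(31 - \frac{1}{2} \left(- \frac{1}{2}\right) \left(-7 + 8\right) \left(-55\right)\right) = 17537 - \left(31 - \frac{1}{2} \left(- \frac{1}{2}\right) 1 \left(-55\right)\right) = 17537 - \frac{69}{4} = \frac{70079}{4}$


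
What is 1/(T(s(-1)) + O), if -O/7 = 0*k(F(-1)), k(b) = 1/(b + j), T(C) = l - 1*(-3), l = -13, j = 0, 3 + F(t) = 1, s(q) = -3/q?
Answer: -⅒ ≈ -0.10000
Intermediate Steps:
F(t) = -2 (F(t) = -3 + 1 = -2)
T(C) = -10 (T(C) = -13 - 1*(-3) = -13 + 3 = -10)
k(b) = 1/b (k(b) = 1/(b + 0) = 1/b)
O = 0 (O = -0/(-2) = -0*(-1)/2 = -7*0 = 0)
1/(T(s(-1)) + O) = 1/(-10 + 0) = 1/(-10) = -⅒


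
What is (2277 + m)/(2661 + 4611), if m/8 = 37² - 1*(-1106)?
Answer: 2453/808 ≈ 3.0359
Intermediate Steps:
m = 19800 (m = 8*(37² - 1*(-1106)) = 8*(1369 + 1106) = 8*2475 = 19800)
(2277 + m)/(2661 + 4611) = (2277 + 19800)/(2661 + 4611) = 22077/7272 = 22077*(1/7272) = 2453/808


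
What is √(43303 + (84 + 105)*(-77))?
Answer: 25*√46 ≈ 169.56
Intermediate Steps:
√(43303 + (84 + 105)*(-77)) = √(43303 + 189*(-77)) = √(43303 - 14553) = √28750 = 25*√46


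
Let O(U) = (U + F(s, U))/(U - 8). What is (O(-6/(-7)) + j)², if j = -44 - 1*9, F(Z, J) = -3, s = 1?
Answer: 277729/100 ≈ 2777.3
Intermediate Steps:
O(U) = (-3 + U)/(-8 + U) (O(U) = (U - 3)/(U - 8) = (-3 + U)/(-8 + U))
j = -53 (j = -44 - 9 = -53)
(O(-6/(-7)) + j)² = ((-3 - 6/(-7))/(-8 - 6/(-7)) - 53)² = ((-3 - 6*(-⅐))/(-8 - 6*(-⅐)) - 53)² = ((-3 + 6/7)/(-8 + 6/7) - 53)² = (-15/7/(-50/7) - 53)² = (-7/50*(-15/7) - 53)² = (3/10 - 53)² = (-527/10)² = 277729/100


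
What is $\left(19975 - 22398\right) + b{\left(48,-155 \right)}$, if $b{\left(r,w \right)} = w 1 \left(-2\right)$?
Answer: $-2113$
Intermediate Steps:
$b{\left(r,w \right)} = - 2 w$ ($b{\left(r,w \right)} = w \left(-2\right) = - 2 w$)
$\left(19975 - 22398\right) + b{\left(48,-155 \right)} = \left(19975 - 22398\right) - -310 = -2423 + 310 = -2113$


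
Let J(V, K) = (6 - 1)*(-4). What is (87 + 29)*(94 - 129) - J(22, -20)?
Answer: -4040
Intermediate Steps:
J(V, K) = -20 (J(V, K) = 5*(-4) = -20)
(87 + 29)*(94 - 129) - J(22, -20) = (87 + 29)*(94 - 129) - 1*(-20) = 116*(-35) + 20 = -4060 + 20 = -4040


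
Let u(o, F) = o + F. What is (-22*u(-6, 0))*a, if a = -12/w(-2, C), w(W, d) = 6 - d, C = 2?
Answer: -396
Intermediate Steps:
a = -3 (a = -12/(6 - 1*2) = -12/(6 - 2) = -12/4 = -12*¼ = -3)
u(o, F) = F + o
(-22*u(-6, 0))*a = -22*(0 - 6)*(-3) = -22*(-6)*(-3) = 132*(-3) = -396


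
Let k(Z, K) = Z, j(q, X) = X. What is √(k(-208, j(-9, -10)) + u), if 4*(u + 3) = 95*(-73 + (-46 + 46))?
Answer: I*√7779/2 ≈ 44.099*I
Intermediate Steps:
u = -6947/4 (u = -3 + (95*(-73 + (-46 + 46)))/4 = -3 + (95*(-73 + 0))/4 = -3 + (95*(-73))/4 = -3 + (¼)*(-6935) = -3 - 6935/4 = -6947/4 ≈ -1736.8)
√(k(-208, j(-9, -10)) + u) = √(-208 - 6947/4) = √(-7779/4) = I*√7779/2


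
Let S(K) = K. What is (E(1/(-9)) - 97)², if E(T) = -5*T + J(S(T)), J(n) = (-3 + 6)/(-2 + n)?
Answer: 280060225/29241 ≈ 9577.7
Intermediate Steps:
J(n) = 3/(-2 + n)
E(T) = -5*T + 3/(-2 + T)
(E(1/(-9)) - 97)² = ((3 - 5*(-2 + 1/(-9))/(-9))/(-2 + 1/(-9)) - 97)² = ((3 - 5*(-⅑)*(-2 - ⅑))/(-2 - ⅑) - 97)² = ((3 - 5*(-⅑)*(-19/9))/(-19/9) - 97)² = (-9*(3 - 95/81)/19 - 97)² = (-9/19*148/81 - 97)² = (-148/171 - 97)² = (-16735/171)² = 280060225/29241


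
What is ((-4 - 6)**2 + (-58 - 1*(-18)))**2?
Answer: 3600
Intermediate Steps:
((-4 - 6)**2 + (-58 - 1*(-18)))**2 = ((-10)**2 + (-58 + 18))**2 = (100 - 40)**2 = 60**2 = 3600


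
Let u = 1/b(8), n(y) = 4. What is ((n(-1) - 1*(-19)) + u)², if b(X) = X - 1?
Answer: 26244/49 ≈ 535.59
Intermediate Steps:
b(X) = -1 + X
u = ⅐ (u = 1/(-1 + 8) = 1/7 = ⅐ ≈ 0.14286)
((n(-1) - 1*(-19)) + u)² = ((4 - 1*(-19)) + ⅐)² = ((4 + 19) + ⅐)² = (23 + ⅐)² = (162/7)² = 26244/49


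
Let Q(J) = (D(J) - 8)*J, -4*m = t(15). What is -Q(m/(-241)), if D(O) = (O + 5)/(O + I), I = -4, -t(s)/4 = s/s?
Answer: -8924/232565 ≈ -0.038372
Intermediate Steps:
t(s) = -4 (t(s) = -4*s/s = -4*1 = -4)
m = 1 (m = -¼*(-4) = 1)
D(O) = (5 + O)/(-4 + O) (D(O) = (O + 5)/(O - 4) = (5 + O)/(-4 + O))
Q(J) = J*(-8 + (5 + J)/(-4 + J)) (Q(J) = ((5 + J)/(-4 + J) - 8)*J = (-8 + (5 + J)/(-4 + J))*J = J*(-8 + (5 + J)/(-4 + J)))
-Q(m/(-241)) = -1/(-241)*(37 - 7/(-241))/(-4 + 1/(-241)) = -1*(-1/241)*(37 - 7*(-1)/241)/(-4 + 1*(-1/241)) = -(-1)*(37 - 7*(-1/241))/(241*(-4 - 1/241)) = -(-1)*(37 + 7/241)/(241*(-965/241)) = -(-1)*(-241)*8924/(241*965*241) = -1*8924/232565 = -8924/232565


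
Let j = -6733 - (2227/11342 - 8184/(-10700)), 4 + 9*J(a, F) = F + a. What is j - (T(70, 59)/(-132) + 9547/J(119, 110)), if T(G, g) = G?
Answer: -1331580629/187143 ≈ -7115.3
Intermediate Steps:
J(a, F) = -4/9 + F/9 + a/9 (J(a, F) = -4/9 + (F + a)/9 = -4/9 + (F/9 + a/9) = -4/9 + F/9 + a/9)
j = -1909414701/283550 (j = -6733 - (2227*(1/11342) - 8184*(-1/10700)) = -6733 - (2227/11342 + 2046/2675) = -6733 - 1*272551/283550 = -6733 - 272551/283550 = -1909414701/283550 ≈ -6734.0)
j - (T(70, 59)/(-132) + 9547/J(119, 110)) = -1909414701/283550 - (70/(-132) + 9547/(-4/9 + (⅑)*110 + (⅑)*119)) = -1909414701/283550 - (70*(-1/132) + 9547/(-4/9 + 110/9 + 119/9)) = -1909414701/283550 - (-35/66 + 9547/25) = -1909414701/283550 - 1*629227/1650 = -1909414701/283550 - 629227/1650 = -1331580629/187143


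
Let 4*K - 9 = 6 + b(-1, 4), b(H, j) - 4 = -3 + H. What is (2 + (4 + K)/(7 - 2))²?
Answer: 5041/400 ≈ 12.602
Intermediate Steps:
b(H, j) = 1 + H (b(H, j) = 4 + (-3 + H) = 1 + H)
K = 15/4 (K = 9/4 + (6 + (1 - 1))/4 = 9/4 + (6 + 0)/4 = 9/4 + (¼)*6 = 9/4 + 3/2 = 15/4 ≈ 3.7500)
(2 + (4 + K)/(7 - 2))² = (2 + (4 + 15/4)/(7 - 2))² = (2 + (31/4)/5)² = (2 + (31/4)*(⅕))² = (2 + 31/20)² = (71/20)² = 5041/400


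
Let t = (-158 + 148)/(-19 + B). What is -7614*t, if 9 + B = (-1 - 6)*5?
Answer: -8460/7 ≈ -1208.6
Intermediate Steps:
B = -44 (B = -9 + (-1 - 6)*5 = -9 - 7*5 = -9 - 35 = -44)
t = 10/63 (t = (-158 + 148)/(-19 - 44) = -10/(-63) = -10*(-1/63) = 10/63 ≈ 0.15873)
-7614*t = -7614*10/63 = -8460/7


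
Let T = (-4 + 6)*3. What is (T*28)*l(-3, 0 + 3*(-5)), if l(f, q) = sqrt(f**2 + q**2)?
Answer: 504*sqrt(26) ≈ 2569.9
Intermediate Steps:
T = 6 (T = 2*3 = 6)
(T*28)*l(-3, 0 + 3*(-5)) = (6*28)*sqrt((-3)**2 + (0 + 3*(-5))**2) = 168*sqrt(9 + (0 - 15)**2) = 168*sqrt(9 + (-15)**2) = 168*sqrt(9 + 225) = 168*sqrt(234) = 168*(3*sqrt(26)) = 504*sqrt(26)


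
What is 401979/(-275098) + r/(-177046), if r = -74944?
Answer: -25275914761/24352500254 ≈ -1.0379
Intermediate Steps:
401979/(-275098) + r/(-177046) = 401979/(-275098) - 74944/(-177046) = 401979*(-1/275098) - 74944*(-1/177046) = -401979/275098 + 37472/88523 = -25275914761/24352500254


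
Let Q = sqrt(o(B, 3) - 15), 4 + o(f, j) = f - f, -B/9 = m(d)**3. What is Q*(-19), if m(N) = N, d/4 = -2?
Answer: -19*I*sqrt(19) ≈ -82.819*I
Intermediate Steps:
d = -8 (d = 4*(-2) = -8)
B = 4608 (B = -9*(-8)**3 = -9*(-512) = 4608)
o(f, j) = -4 (o(f, j) = -4 + (f - f) = -4 + 0 = -4)
Q = I*sqrt(19) (Q = sqrt(-4 - 15) = sqrt(-19) = I*sqrt(19) ≈ 4.3589*I)
Q*(-19) = (I*sqrt(19))*(-19) = -19*I*sqrt(19)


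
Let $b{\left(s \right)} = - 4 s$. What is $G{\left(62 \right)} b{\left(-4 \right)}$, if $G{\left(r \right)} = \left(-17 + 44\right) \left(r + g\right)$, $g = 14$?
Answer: $32832$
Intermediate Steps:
$G{\left(r \right)} = 378 + 27 r$ ($G{\left(r \right)} = \left(-17 + 44\right) \left(r + 14\right) = 27 \left(14 + r\right) = 378 + 27 r$)
$G{\left(62 \right)} b{\left(-4 \right)} = \left(378 + 27 \cdot 62\right) \left(\left(-4\right) \left(-4\right)\right) = \left(378 + 1674\right) 16 = 2052 \cdot 16 = 32832$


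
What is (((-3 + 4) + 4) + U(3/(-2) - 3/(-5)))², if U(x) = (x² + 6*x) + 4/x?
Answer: 13184161/810000 ≈ 16.277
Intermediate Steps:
U(x) = x² + 4/x + 6*x
(((-3 + 4) + 4) + U(3/(-2) - 3/(-5)))² = (((-3 + 4) + 4) + (4 + (3/(-2) - 3/(-5))²*(6 + (3/(-2) - 3/(-5))))/(3/(-2) - 3/(-5)))² = ((1 + 4) + (4 + (3*(-½) - 3*(-⅕))²*(6 + (3*(-½) - 3*(-⅕))))/(3*(-½) - 3*(-⅕)))² = (5 + (4 + (-3/2 + ⅗)²*(6 + (-3/2 + ⅗)))/(-3/2 + ⅗))² = (5 + (4 + (-9/10)²*(6 - 9/10))/(-9/10))² = (5 - 10*(4 + (81/100)*(51/10))/9)² = (5 - 10*(4 + 4131/1000)/9)² = (5 - 10/9*8131/1000)² = (5 - 8131/900)² = (-3631/900)² = 13184161/810000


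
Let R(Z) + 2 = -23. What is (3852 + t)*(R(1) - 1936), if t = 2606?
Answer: -12664138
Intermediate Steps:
R(Z) = -25 (R(Z) = -2 - 23 = -25)
(3852 + t)*(R(1) - 1936) = (3852 + 2606)*(-25 - 1936) = 6458*(-1961) = -12664138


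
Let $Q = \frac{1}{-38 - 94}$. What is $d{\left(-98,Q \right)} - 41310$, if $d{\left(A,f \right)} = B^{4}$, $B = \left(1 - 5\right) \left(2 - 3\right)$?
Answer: $-41054$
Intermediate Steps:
$Q = - \frac{1}{132}$ ($Q = \frac{1}{-132} = - \frac{1}{132} \approx -0.0075758$)
$B = 4$ ($B = \left(-4\right) \left(-1\right) = 4$)
$d{\left(A,f \right)} = 256$ ($d{\left(A,f \right)} = 4^{4} = 256$)
$d{\left(-98,Q \right)} - 41310 = 256 - 41310 = -41054$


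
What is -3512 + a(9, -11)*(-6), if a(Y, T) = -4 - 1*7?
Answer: -3446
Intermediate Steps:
a(Y, T) = -11 (a(Y, T) = -4 - 7 = -11)
-3512 + a(9, -11)*(-6) = -3512 - 11*(-6) = -3512 + 66 = -3446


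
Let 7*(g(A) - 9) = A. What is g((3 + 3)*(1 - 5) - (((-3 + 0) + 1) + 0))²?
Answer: 1681/49 ≈ 34.306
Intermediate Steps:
g(A) = 9 + A/7
g((3 + 3)*(1 - 5) - (((-3 + 0) + 1) + 0))² = (9 + ((3 + 3)*(1 - 5) - (((-3 + 0) + 1) + 0))/7)² = (9 + (6*(-4) - ((-3 + 1) + 0))/7)² = (9 + (-24 - (-2 + 0))/7)² = (9 + (-24 - 1*(-2))/7)² = (9 + (-24 + 2)/7)² = (9 + (⅐)*(-22))² = (9 - 22/7)² = (41/7)² = 1681/49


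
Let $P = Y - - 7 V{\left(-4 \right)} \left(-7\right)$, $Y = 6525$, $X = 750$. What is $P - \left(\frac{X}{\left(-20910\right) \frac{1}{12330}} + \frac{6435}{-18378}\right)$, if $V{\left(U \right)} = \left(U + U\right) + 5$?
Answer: $\frac{10126028983}{1423274} \approx 7114.6$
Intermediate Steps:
$V{\left(U \right)} = 5 + 2 U$ ($V{\left(U \right)} = 2 U + 5 = 5 + 2 U$)
$P = 6672$ ($P = 6525 - - 7 \left(5 + 2 \left(-4\right)\right) \left(-7\right) = 6525 - - 7 \left(5 - 8\right) \left(-7\right) = 6525 - \left(-7\right) \left(-3\right) \left(-7\right) = 6525 - 21 \left(-7\right) = 6525 - -147 = 6525 + 147 = 6672$)
$P - \left(\frac{X}{\left(-20910\right) \frac{1}{12330}} + \frac{6435}{-18378}\right) = 6672 - \left(\frac{750}{\left(-20910\right) \frac{1}{12330}} + \frac{6435}{-18378}\right) = 6672 - \left(\frac{750}{\left(-20910\right) \frac{1}{12330}} + 6435 \left(- \frac{1}{18378}\right)\right) = 6672 - \left(\frac{750}{- \frac{697}{411}} - \frac{715}{2042}\right) = 6672 - \left(750 \left(- \frac{411}{697}\right) - \frac{715}{2042}\right) = 6672 - \left(- \frac{308250}{697} - \frac{715}{2042}\right) = 6672 - - \frac{629944855}{1423274} = 6672 + \frac{629944855}{1423274} = \frac{10126028983}{1423274}$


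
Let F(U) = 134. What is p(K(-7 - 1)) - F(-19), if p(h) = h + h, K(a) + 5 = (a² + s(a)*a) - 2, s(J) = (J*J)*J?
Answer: 8172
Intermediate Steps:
s(J) = J³ (s(J) = J²*J = J³)
K(a) = -7 + a² + a⁴ (K(a) = -5 + ((a² + a³*a) - 2) = -5 + ((a² + a⁴) - 2) = -5 + (-2 + a² + a⁴) = -7 + a² + a⁴)
p(h) = 2*h
p(K(-7 - 1)) - F(-19) = 2*(-7 + (-7 - 1)² + (-7 - 1)⁴) - 1*134 = 2*(-7 + (-8)² + (-8)⁴) - 134 = 2*(-7 + 64 + 4096) - 134 = 2*4153 - 134 = 8306 - 134 = 8172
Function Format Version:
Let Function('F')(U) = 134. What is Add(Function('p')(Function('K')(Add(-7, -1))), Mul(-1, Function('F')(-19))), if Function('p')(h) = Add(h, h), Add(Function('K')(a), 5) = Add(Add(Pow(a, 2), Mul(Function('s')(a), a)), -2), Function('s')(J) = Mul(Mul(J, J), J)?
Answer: 8172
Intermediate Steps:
Function('s')(J) = Pow(J, 3) (Function('s')(J) = Mul(Pow(J, 2), J) = Pow(J, 3))
Function('K')(a) = Add(-7, Pow(a, 2), Pow(a, 4)) (Function('K')(a) = Add(-5, Add(Add(Pow(a, 2), Mul(Pow(a, 3), a)), -2)) = Add(-5, Add(Add(Pow(a, 2), Pow(a, 4)), -2)) = Add(-5, Add(-2, Pow(a, 2), Pow(a, 4))) = Add(-7, Pow(a, 2), Pow(a, 4)))
Function('p')(h) = Mul(2, h)
Add(Function('p')(Function('K')(Add(-7, -1))), Mul(-1, Function('F')(-19))) = Add(Mul(2, Add(-7, Pow(Add(-7, -1), 2), Pow(Add(-7, -1), 4))), Mul(-1, 134)) = Add(Mul(2, Add(-7, Pow(-8, 2), Pow(-8, 4))), -134) = Add(Mul(2, Add(-7, 64, 4096)), -134) = Add(Mul(2, 4153), -134) = Add(8306, -134) = 8172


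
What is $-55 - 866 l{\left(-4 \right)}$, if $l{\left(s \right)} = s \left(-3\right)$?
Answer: $-10447$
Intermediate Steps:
$l{\left(s \right)} = - 3 s$
$-55 - 866 l{\left(-4 \right)} = -55 - 866 \left(\left(-3\right) \left(-4\right)\right) = -55 - 10392 = -10447$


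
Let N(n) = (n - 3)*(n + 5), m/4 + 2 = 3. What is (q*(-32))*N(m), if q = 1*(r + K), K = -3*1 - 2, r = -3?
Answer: 2304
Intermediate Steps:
m = 4 (m = -8 + 4*3 = -8 + 12 = 4)
K = -5 (K = -3 - 2 = -5)
q = -8 (q = 1*(-3 - 5) = 1*(-8) = -8)
N(n) = (-3 + n)*(5 + n)
(q*(-32))*N(m) = (-8*(-32))*(-15 + 4² + 2*4) = 256*(-15 + 16 + 8) = 256*9 = 2304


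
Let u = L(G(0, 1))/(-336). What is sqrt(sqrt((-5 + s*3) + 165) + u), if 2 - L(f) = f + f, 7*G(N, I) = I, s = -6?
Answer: sqrt(-1 + 196*sqrt(142))/14 ≈ 3.4513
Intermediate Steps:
G(N, I) = I/7
L(f) = 2 - 2*f (L(f) = 2 - (f + f) = 2 - 2*f)
u = -1/196 (u = (2 - 2/7)/(-336) = (2 - 2*1/7)*(-1/336) = (2 - 2/7)*(-1/336) = (12/7)*(-1/336) = -1/196 ≈ -0.0051020)
sqrt(sqrt((-5 + s*3) + 165) + u) = sqrt(sqrt((-5 - 6*3) + 165) - 1/196) = sqrt(sqrt((-5 - 18) + 165) - 1/196) = sqrt(sqrt(-23 + 165) - 1/196) = sqrt(sqrt(142) - 1/196) = sqrt(-1/196 + sqrt(142))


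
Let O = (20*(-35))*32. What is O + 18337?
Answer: -4063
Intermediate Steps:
O = -22400 (O = -700*32 = -22400)
O + 18337 = -22400 + 18337 = -4063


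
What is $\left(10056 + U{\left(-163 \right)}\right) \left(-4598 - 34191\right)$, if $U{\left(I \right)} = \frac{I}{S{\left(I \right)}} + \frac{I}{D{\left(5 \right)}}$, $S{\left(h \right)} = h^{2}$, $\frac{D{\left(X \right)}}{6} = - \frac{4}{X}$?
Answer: $- \frac{1531075257577}{3912} \approx -3.9138 \cdot 10^{8}$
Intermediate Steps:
$D{\left(X \right)} = - \frac{24}{X}$ ($D{\left(X \right)} = 6 \left(- \frac{4}{X}\right) = - \frac{24}{X}$)
$U{\left(I \right)} = \frac{1}{I} - \frac{5 I}{24}$ ($U{\left(I \right)} = \frac{I}{I^{2}} + \frac{I}{\left(-24\right) \frac{1}{5}} = \frac{1}{I} + \frac{I}{- \frac{24}{5}} = \frac{1}{I} + I \left(- \frac{5}{24}\right) = \frac{1}{I} - \frac{5 I}{24}$)
$\left(10056 + U{\left(-163 \right)}\right) \left(-4598 - 34191\right) = \left(10056 + \left(\frac{1}{-163} - - \frac{815}{24}\right)\right) \left(-4598 - 34191\right) = \left(10056 + \left(- \frac{1}{163} + \frac{815}{24}\right)\right) \left(-38789\right) = \left(10056 + \frac{132821}{3912}\right) \left(-38789\right) = \frac{39471893}{3912} \left(-38789\right) = - \frac{1531075257577}{3912}$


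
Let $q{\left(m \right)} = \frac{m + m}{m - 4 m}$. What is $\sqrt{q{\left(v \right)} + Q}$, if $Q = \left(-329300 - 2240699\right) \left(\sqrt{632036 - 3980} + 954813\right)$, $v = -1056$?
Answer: $\frac{\sqrt{-22084816096689 - 138779946 \sqrt{17446}}}{3} \approx 1.5671 \cdot 10^{6} i$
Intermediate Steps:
$q{\left(m \right)} = - \frac{2}{3}$ ($q{\left(m \right)} = \frac{2 m}{\left(-3\right) m} = 2 m \left(- \frac{1}{3 m}\right) = - \frac{2}{3}$)
$Q = -2453868455187 - 15419994 \sqrt{17446}$ ($Q = - 2569999 \left(\sqrt{628056} + 954813\right) = - 2569999 \left(6 \sqrt{17446} + 954813\right) = - 2569999 \left(954813 + 6 \sqrt{17446}\right) = -2453868455187 - 15419994 \sqrt{17446} \approx -2.4559 \cdot 10^{12}$)
$\sqrt{q{\left(v \right)} + Q} = \sqrt{- \frac{2}{3} - \left(2453868455187 + 15419994 \sqrt{17446}\right)} = \sqrt{- \frac{7361605365563}{3} - 15419994 \sqrt{17446}}$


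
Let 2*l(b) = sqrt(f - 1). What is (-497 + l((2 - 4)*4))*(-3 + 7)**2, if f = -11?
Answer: -7952 + 16*I*sqrt(3) ≈ -7952.0 + 27.713*I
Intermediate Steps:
l(b) = I*sqrt(3) (l(b) = sqrt(-11 - 1)/2 = sqrt(-12)/2 = (2*I*sqrt(3))/2 = I*sqrt(3))
(-497 + l((2 - 4)*4))*(-3 + 7)**2 = (-497 + I*sqrt(3))*(-3 + 7)**2 = (-497 + I*sqrt(3))*4**2 = (-497 + I*sqrt(3))*16 = -7952 + 16*I*sqrt(3)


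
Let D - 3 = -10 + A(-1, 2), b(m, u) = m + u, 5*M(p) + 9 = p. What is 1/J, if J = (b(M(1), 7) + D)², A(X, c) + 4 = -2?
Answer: 25/1444 ≈ 0.017313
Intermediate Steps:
M(p) = -9/5 + p/5
A(X, c) = -6 (A(X, c) = -4 - 2 = -6)
D = -13 (D = 3 + (-10 - 6) = 3 - 16 = -13)
J = 1444/25 (J = (((-9/5 + (⅕)*1) + 7) - 13)² = (((-9/5 + ⅕) + 7) - 13)² = ((-8/5 + 7) - 13)² = (27/5 - 13)² = (-38/5)² = 1444/25 ≈ 57.760)
1/J = 1/(1444/25) = 25/1444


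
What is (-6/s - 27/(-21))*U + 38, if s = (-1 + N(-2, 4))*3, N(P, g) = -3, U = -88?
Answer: -834/7 ≈ -119.14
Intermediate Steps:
s = -12 (s = (-1 - 3)*3 = -4*3 = -12)
(-6/s - 27/(-21))*U + 38 = (-6/(-12) - 27/(-21))*(-88) + 38 = (-6*(-1/12) - 27*(-1/21))*(-88) + 38 = (½ + 9/7)*(-88) + 38 = (25/14)*(-88) + 38 = -1100/7 + 38 = -834/7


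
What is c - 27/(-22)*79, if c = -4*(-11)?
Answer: 3101/22 ≈ 140.95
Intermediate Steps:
c = 44
c - 27/(-22)*79 = 44 - 27/(-22)*79 = 44 - 27*(-1/22)*79 = 44 + (27/22)*79 = 44 + 2133/22 = 3101/22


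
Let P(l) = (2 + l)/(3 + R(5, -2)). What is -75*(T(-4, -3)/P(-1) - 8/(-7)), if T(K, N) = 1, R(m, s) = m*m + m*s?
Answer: -10050/7 ≈ -1435.7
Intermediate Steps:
R(m, s) = m**2 + m*s
P(l) = 1/9 + l/18 (P(l) = (2 + l)/(3 + 5*(5 - 2)) = (2 + l)/(3 + 5*3) = (2 + l)/(3 + 15) = (2 + l)/18 = (2 + l)*(1/18) = 1/9 + l/18)
-75*(T(-4, -3)/P(-1) - 8/(-7)) = -75*(1/(1/9 + (1/18)*(-1)) - 8/(-7)) = -75*(1/(1/9 - 1/18) - 8*(-1/7)) = -75*(1/(1/18) + 8/7) = -75*(1*18 + 8/7) = -75*(18 + 8/7) = -75*134/7 = -10050/7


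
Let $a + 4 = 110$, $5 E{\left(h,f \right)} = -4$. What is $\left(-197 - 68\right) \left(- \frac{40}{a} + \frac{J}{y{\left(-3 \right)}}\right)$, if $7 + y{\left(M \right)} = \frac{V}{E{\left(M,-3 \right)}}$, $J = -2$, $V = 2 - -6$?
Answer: $\frac{1170}{17} \approx 68.823$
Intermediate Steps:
$E{\left(h,f \right)} = - \frac{4}{5}$ ($E{\left(h,f \right)} = \frac{1}{5} \left(-4\right) = - \frac{4}{5}$)
$a = 106$ ($a = -4 + 110 = 106$)
$V = 8$ ($V = 2 + 6 = 8$)
$y{\left(M \right)} = -17$ ($y{\left(M \right)} = -7 + \frac{8}{- \frac{4}{5}} = -7 + 8 \left(- \frac{5}{4}\right) = -7 - 10 = -17$)
$\left(-197 - 68\right) \left(- \frac{40}{a} + \frac{J}{y{\left(-3 \right)}}\right) = \left(-197 - 68\right) \left(- \frac{40}{106} - \frac{2}{-17}\right) = - 265 \left(\left(-40\right) \frac{1}{106} - - \frac{2}{17}\right) = - 265 \left(- \frac{20}{53} + \frac{2}{17}\right) = \left(-265\right) \left(- \frac{234}{901}\right) = \frac{1170}{17}$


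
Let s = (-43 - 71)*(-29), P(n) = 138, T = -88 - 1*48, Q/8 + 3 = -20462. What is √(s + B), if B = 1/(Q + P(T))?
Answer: √88465487649962/163582 ≈ 57.498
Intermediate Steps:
Q = -163720 (Q = -24 + 8*(-20462) = -24 - 163696 = -163720)
T = -136 (T = -88 - 48 = -136)
s = 3306 (s = -114*(-29) = 3306)
B = -1/163582 (B = 1/(-163720 + 138) = 1/(-163582) = -1/163582 ≈ -6.1131e-6)
√(s + B) = √(3306 - 1/163582) = √(540802091/163582) = √88465487649962/163582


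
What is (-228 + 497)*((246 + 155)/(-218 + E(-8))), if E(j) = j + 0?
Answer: -107869/226 ≈ -477.30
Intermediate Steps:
E(j) = j
(-228 + 497)*((246 + 155)/(-218 + E(-8))) = (-228 + 497)*((246 + 155)/(-218 - 8)) = 269*(401/(-226)) = 269*(401*(-1/226)) = 269*(-401/226) = -107869/226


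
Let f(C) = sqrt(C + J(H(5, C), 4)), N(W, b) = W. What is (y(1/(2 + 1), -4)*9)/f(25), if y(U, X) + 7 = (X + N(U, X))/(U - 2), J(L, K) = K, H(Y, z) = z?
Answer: -216*sqrt(29)/145 ≈ -8.0220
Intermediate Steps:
y(U, X) = -7 + (U + X)/(-2 + U) (y(U, X) = -7 + (X + U)/(U - 2) = -7 + (U + X)/(-2 + U))
f(C) = sqrt(4 + C) (f(C) = sqrt(C + 4) = sqrt(4 + C))
(y(1/(2 + 1), -4)*9)/f(25) = (((14 - 4 - 6/(2 + 1))/(-2 + 1/(2 + 1)))*9)/(sqrt(4 + 25)) = (((14 - 4 - 6/3)/(-2 + 1/3))*9)/(sqrt(29)) = (((14 - 4 - 6*1/3)/(-2 + 1/3))*9)*(sqrt(29)/29) = (((14 - 4 - 2)/(-5/3))*9)*(sqrt(29)/29) = (-3/5*8*9)*(sqrt(29)/29) = (-24/5*9)*(sqrt(29)/29) = -216*sqrt(29)/145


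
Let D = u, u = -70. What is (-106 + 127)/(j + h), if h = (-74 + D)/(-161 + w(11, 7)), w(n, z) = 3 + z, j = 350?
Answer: 3171/52994 ≈ 0.059837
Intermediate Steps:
D = -70
h = 144/151 (h = (-74 - 70)/(-161 + (3 + 7)) = -144/(-161 + 10) = -144/(-151) = -144*(-1/151) = 144/151 ≈ 0.95364)
(-106 + 127)/(j + h) = (-106 + 127)/(350 + 144/151) = 21/(52994/151) = 21*(151/52994) = 3171/52994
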